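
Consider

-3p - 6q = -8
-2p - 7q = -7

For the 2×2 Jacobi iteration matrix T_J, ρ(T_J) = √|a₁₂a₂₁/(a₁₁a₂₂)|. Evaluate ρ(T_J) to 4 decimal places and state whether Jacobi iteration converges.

a₁₂a₂₁/(a₁₁a₂₂) = (-6)·(-2) / ((-3)·(-7)) = 0.571429
ρ = √|0.571429| = √0.571429 = 0.7559
ρ < 1, so Jacobi converges

0.7559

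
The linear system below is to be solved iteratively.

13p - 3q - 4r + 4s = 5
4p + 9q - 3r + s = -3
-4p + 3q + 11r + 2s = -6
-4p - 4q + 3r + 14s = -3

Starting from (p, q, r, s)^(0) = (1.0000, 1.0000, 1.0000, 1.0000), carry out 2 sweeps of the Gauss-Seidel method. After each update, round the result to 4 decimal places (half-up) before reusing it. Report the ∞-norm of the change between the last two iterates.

Iteration 1:
  p = (5 - (-3)·1.0000 - (-4)·1.0000 - (4)·1.0000) / (13) = 0.6154
  q = (-3 - (4)·0.6154 - (-3)·1.0000 - (1)·1.0000) / (9) = -0.3846
  r = (-6 - (-4)·0.6154 - (3)·-0.3846 - (2)·1.0000) / (11) = -0.3986
  s = (-3 - (-4)·0.6154 - (-4)·-0.3846 - (3)·-0.3986) / (14) = -0.0629
Iteration 2:
  p = (5 - (-3)·-0.3846 - (-4)·-0.3986 - (4)·-0.0629) / (13) = 0.1926
  q = (-3 - (4)·0.1926 - (-3)·-0.3986 - (1)·-0.0629) / (9) = -0.5448
  r = (-6 - (-4)·0.1926 - (3)·-0.5448 - (2)·-0.0629) / (11) = -0.3154
  s = (-3 - (-4)·0.1926 - (-4)·-0.5448 - (3)·-0.3154) / (14) = -0.2473
Change: (-0.4228, -0.1602, 0.0832, -0.1844) → max |·| = 0.4228

0.4228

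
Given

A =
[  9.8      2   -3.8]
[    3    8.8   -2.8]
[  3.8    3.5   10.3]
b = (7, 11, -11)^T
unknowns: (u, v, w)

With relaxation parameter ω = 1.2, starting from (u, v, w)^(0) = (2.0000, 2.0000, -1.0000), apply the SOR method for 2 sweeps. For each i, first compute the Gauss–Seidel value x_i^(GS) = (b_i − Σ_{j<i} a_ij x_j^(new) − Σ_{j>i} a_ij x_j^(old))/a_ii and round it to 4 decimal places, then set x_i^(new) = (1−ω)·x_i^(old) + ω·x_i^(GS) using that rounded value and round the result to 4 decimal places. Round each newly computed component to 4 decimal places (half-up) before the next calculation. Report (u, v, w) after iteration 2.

(0.1554, 0.7797, -1.4208)

Iteration 1:
  u: GS value = (7 - (2)·2.0000 - (-3.8)·-1.0000) / (9.8) = -0.0816;  u ← (1−ω)·2.0000 + ω·-0.0816 = -0.4979
  v: GS value = (11 - (3)·-0.4979 - (-2.8)·-1.0000) / (8.8) = 1.1016;  v ← (1−ω)·2.0000 + ω·1.1016 = 0.9219
  w: GS value = (-11 - (3.8)·-0.4979 - (3.5)·0.9219) / (10.3) = -1.1975;  w ← (1−ω)·-1.0000 + ω·-1.1975 = -1.2370
Iteration 2:
  u: GS value = (7 - (2)·0.9219 - (-3.8)·-1.2370) / (9.8) = 0.0465;  u ← (1−ω)·-0.4979 + ω·0.0465 = 0.1554
  v: GS value = (11 - (3)·0.1554 - (-2.8)·-1.2370) / (8.8) = 0.8034;  v ← (1−ω)·0.9219 + ω·0.8034 = 0.7797
  w: GS value = (-11 - (3.8)·0.1554 - (3.5)·0.7797) / (10.3) = -1.3902;  w ← (1−ω)·-1.2370 + ω·-1.3902 = -1.4208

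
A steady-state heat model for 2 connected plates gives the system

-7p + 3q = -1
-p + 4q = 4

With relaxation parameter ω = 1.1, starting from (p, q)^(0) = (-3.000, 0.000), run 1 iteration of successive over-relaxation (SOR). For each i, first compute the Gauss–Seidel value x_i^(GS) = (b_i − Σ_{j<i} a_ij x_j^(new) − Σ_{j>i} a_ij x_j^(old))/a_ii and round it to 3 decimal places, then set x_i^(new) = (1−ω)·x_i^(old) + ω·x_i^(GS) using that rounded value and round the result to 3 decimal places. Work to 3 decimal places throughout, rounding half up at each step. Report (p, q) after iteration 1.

(0.457, 1.225)

Iteration 1:
  p: GS value = (-1 - (3)·0.000) / (-7) = 0.143;  p ← (1−ω)·-3.000 + ω·0.143 = 0.457
  q: GS value = (4 - (-1)·0.457) / (4) = 1.114;  q ← (1−ω)·0.000 + ω·1.114 = 1.225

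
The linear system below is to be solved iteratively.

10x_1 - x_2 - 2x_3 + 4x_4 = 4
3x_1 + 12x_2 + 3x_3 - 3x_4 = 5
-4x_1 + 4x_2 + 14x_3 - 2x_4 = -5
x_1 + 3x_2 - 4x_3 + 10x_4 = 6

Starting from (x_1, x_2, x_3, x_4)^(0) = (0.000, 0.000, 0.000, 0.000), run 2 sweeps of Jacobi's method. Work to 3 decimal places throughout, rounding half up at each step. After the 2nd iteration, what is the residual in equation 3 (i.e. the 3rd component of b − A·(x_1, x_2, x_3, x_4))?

-2.256

Iteration 1:
  x_1 = (4 - (-1)·0.000 - (-2)·0.000 - (4)·0.000) / (10) = 0.400
  x_2 = (5 - (3)·0.000 - (3)·0.000 - (-3)·0.000) / (12) = 0.417
  x_3 = (-5 - (-4)·0.000 - (4)·0.000 - (-2)·0.000) / (14) = -0.357
  x_4 = (6 - (1)·0.000 - (3)·0.000 - (-4)·0.000) / (10) = 0.600
Iteration 2:
  x_1 = (4 - (-1)·0.417 - (-2)·-0.357 - (4)·0.600) / (10) = 0.130
  x_2 = (5 - (3)·0.400 - (3)·-0.357 - (-3)·0.600) / (12) = 0.556
  x_3 = (-5 - (-4)·0.400 - (4)·0.417 - (-2)·0.600) / (14) = -0.276
  x_4 = (6 - (1)·0.400 - (3)·0.417 - (-4)·-0.357) / (10) = 0.292
Residual b − A·x = (1.536, -0.358, -2.256, 0.178)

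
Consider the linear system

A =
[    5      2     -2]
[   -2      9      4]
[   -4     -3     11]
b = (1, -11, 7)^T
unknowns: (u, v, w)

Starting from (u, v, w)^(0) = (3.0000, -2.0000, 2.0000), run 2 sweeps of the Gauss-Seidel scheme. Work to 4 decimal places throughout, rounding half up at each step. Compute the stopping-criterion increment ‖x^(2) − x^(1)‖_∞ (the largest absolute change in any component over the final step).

Iteration 1:
  u = (1 - (2)·-2.0000 - (-2)·2.0000) / (5) = 1.8000
  v = (-11 - (-2)·1.8000 - (4)·2.0000) / (9) = -1.7111
  w = (7 - (-4)·1.8000 - (-3)·-1.7111) / (11) = 0.8242
Iteration 2:
  u = (1 - (2)·-1.7111 - (-2)·0.8242) / (5) = 1.2141
  v = (-11 - (-2)·1.2141 - (4)·0.8242) / (9) = -1.3187
  w = (7 - (-4)·1.2141 - (-3)·-1.3187) / (11) = 0.7182
Change: (-0.5859, 0.3924, -0.1060) → max |·| = 0.5859

0.5859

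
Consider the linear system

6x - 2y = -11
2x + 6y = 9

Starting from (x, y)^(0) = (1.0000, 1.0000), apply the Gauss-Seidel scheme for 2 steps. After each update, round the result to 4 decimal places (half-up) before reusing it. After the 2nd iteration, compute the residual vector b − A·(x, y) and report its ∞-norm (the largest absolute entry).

0.2220

Iteration 1:
  x = (-11 - (-2)·1.0000) / (6) = -1.5000
  y = (9 - (2)·-1.5000) / (6) = 2.0000
Iteration 2:
  x = (-11 - (-2)·2.0000) / (6) = -1.1667
  y = (9 - (2)·-1.1667) / (6) = 1.8889
Residual b − A·x = (-0.2220, 0.0000); ∞-norm = 0.2220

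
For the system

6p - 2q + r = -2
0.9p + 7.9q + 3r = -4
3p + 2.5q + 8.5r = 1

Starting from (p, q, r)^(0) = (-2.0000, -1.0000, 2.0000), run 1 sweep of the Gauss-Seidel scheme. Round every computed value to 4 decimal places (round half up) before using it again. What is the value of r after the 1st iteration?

Iteration 1:
  p = (-2 - (-2)·-1.0000 - (1)·2.0000) / (6) = -1.0000
  q = (-4 - (0.9)·-1.0000 - (3)·2.0000) / (7.9) = -1.1519
  r = (1 - (3)·-1.0000 - (2.5)·-1.1519) / (8.5) = 0.8094

0.8094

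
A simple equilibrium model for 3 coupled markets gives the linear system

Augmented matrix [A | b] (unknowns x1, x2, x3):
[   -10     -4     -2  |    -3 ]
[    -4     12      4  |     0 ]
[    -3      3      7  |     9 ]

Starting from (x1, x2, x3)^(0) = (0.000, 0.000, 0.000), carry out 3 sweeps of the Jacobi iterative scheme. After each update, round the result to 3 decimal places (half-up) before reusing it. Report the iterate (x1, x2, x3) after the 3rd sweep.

(0.149, -0.457, 1.445)

Iteration 1:
  x1 = (-3 - (-4)·0.000 - (-2)·0.000) / (-10) = 0.300
  x2 = (0 - (-4)·0.000 - (4)·0.000) / (12) = 0.000
  x3 = (9 - (-3)·0.000 - (3)·0.000) / (7) = 1.286
Iteration 2:
  x1 = (-3 - (-4)·0.000 - (-2)·1.286) / (-10) = 0.043
  x2 = (0 - (-4)·0.300 - (4)·1.286) / (12) = -0.329
  x3 = (9 - (-3)·0.300 - (3)·0.000) / (7) = 1.414
Iteration 3:
  x1 = (-3 - (-4)·-0.329 - (-2)·1.414) / (-10) = 0.149
  x2 = (0 - (-4)·0.043 - (4)·1.414) / (12) = -0.457
  x3 = (9 - (-3)·0.043 - (3)·-0.329) / (7) = 1.445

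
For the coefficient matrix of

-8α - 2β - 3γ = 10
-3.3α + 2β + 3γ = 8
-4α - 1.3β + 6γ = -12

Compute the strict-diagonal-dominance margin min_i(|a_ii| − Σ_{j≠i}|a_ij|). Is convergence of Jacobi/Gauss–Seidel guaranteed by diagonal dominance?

row 1: |-8| − (2+3) = 3
row 2: |2| − (3.3+3) = -4.3
row 3: |6| − (4+1.3) = 0.7
minimum over rows = -4.3 → not strictly diagonally dominant

-4.3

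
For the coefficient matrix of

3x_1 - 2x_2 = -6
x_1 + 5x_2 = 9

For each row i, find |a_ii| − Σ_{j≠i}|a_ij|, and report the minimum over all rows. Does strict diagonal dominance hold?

1

row 1: |3| − (2) = 1
row 2: |5| − (1) = 4
minimum over rows = 1 → strictly diagonally dominant (convergence guaranteed)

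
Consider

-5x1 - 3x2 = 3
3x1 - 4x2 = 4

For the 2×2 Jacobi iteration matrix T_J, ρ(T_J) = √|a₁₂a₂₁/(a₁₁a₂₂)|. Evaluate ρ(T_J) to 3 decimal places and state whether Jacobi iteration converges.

a₁₂a₂₁/(a₁₁a₂₂) = (-3)·(3) / ((-5)·(-4)) = -0.450000
ρ = √|-0.450000| = √0.450000 = 0.671
ρ < 1, so Jacobi converges

0.671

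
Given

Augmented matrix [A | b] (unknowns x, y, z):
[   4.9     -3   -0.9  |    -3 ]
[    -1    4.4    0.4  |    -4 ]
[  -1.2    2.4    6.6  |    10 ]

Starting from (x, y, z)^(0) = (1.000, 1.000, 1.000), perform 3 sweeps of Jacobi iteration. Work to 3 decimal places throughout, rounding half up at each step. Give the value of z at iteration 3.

Iteration 1:
  x = (-3 - (-3)·1.000 - (-0.9)·1.000) / (4.9) = 0.184
  y = (-4 - (-1)·1.000 - (0.4)·1.000) / (4.4) = -0.773
  z = (10 - (-1.2)·1.000 - (2.4)·1.000) / (6.6) = 1.333
Iteration 2:
  x = (-3 - (-3)·-0.773 - (-0.9)·1.333) / (4.9) = -0.841
  y = (-4 - (-1)·0.184 - (0.4)·1.333) / (4.4) = -0.988
  z = (10 - (-1.2)·0.184 - (2.4)·-0.773) / (6.6) = 1.830
Iteration 3:
  x = (-3 - (-3)·-0.988 - (-0.9)·1.830) / (4.9) = -0.881
  y = (-4 - (-1)·-0.841 - (0.4)·1.830) / (4.4) = -1.267
  z = (10 - (-1.2)·-0.841 - (2.4)·-0.988) / (6.6) = 1.722

1.722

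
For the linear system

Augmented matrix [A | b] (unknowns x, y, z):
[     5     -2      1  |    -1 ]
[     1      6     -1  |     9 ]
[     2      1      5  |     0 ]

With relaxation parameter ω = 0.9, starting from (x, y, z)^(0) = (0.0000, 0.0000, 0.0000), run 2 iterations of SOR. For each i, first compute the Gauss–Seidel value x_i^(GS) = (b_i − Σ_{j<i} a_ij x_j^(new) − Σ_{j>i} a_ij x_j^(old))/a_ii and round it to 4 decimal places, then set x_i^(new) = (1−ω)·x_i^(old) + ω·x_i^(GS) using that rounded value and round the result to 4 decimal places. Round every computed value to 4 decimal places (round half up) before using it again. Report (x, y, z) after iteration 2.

(0.3307, 1.4107, -0.3913)

Iteration 1:
  x: GS value = (-1 - (-2)·0.0000 - (1)·0.0000) / (5) = -0.2000;  x ← (1−ω)·0.0000 + ω·-0.2000 = -0.1800
  y: GS value = (9 - (1)·-0.1800 - (-1)·0.0000) / (6) = 1.5300;  y ← (1−ω)·0.0000 + ω·1.5300 = 1.3770
  z: GS value = (0 - (2)·-0.1800 - (1)·1.3770) / (5) = -0.2034;  z ← (1−ω)·0.0000 + ω·-0.2034 = -0.1831
Iteration 2:
  x: GS value = (-1 - (-2)·1.3770 - (1)·-0.1831) / (5) = 0.3874;  x ← (1−ω)·-0.1800 + ω·0.3874 = 0.3307
  y: GS value = (9 - (1)·0.3307 - (-1)·-0.1831) / (6) = 1.4144;  y ← (1−ω)·1.3770 + ω·1.4144 = 1.4107
  z: GS value = (0 - (2)·0.3307 - (1)·1.4107) / (5) = -0.4144;  z ← (1−ω)·-0.1831 + ω·-0.4144 = -0.3913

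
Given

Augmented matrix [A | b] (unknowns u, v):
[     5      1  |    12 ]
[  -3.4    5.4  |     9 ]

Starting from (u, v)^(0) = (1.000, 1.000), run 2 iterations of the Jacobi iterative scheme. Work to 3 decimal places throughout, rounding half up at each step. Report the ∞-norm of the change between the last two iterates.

0.756

Iteration 1:
  u = (12 - (1)·1.000) / (5) = 2.200
  v = (9 - (-3.4)·1.000) / (5.4) = 2.296
Iteration 2:
  u = (12 - (1)·2.296) / (5) = 1.941
  v = (9 - (-3.4)·2.200) / (5.4) = 3.052
Change: (-0.259, 0.756) → max |·| = 0.756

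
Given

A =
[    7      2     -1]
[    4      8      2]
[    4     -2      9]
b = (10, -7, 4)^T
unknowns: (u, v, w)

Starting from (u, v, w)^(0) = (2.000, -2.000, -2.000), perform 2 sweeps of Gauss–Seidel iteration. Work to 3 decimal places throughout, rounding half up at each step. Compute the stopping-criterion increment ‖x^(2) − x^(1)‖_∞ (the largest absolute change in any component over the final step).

Iteration 1:
  u = (10 - (2)·-2.000 - (-1)·-2.000) / (7) = 1.714
  v = (-7 - (4)·1.714 - (2)·-2.000) / (8) = -1.232
  w = (4 - (4)·1.714 - (-2)·-1.232) / (9) = -0.591
Iteration 2:
  u = (10 - (2)·-1.232 - (-1)·-0.591) / (7) = 1.696
  v = (-7 - (4)·1.696 - (2)·-0.591) / (8) = -1.575
  w = (4 - (4)·1.696 - (-2)·-1.575) / (9) = -0.659
Change: (-0.018, -0.343, -0.068) → max |·| = 0.343

0.343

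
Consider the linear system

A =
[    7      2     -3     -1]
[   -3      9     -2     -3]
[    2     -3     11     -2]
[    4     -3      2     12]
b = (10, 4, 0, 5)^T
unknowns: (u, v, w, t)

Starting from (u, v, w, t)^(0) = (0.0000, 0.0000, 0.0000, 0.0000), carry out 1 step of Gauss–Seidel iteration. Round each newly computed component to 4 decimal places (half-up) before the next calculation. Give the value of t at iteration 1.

0.1721

Iteration 1:
  u = (10 - (2)·0.0000 - (-3)·0.0000 - (-1)·0.0000) / (7) = 1.4286
  v = (4 - (-3)·1.4286 - (-2)·0.0000 - (-3)·0.0000) / (9) = 0.9206
  w = (0 - (2)·1.4286 - (-3)·0.9206 - (-2)·0.0000) / (11) = -0.0087
  t = (5 - (4)·1.4286 - (-3)·0.9206 - (2)·-0.0087) / (12) = 0.1721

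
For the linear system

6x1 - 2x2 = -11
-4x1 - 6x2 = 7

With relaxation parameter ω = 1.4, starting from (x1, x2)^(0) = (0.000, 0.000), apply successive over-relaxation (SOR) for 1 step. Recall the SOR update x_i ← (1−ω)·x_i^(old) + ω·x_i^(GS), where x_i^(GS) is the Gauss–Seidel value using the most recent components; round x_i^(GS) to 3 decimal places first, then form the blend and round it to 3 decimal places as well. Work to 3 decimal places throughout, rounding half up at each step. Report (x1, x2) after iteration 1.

(-2.566, 0.762)

Iteration 1:
  x1: GS value = (-11 - (-2)·0.000) / (6) = -1.833;  x1 ← (1−ω)·0.000 + ω·-1.833 = -2.566
  x2: GS value = (7 - (-4)·-2.566) / (-6) = 0.544;  x2 ← (1−ω)·0.000 + ω·0.544 = 0.762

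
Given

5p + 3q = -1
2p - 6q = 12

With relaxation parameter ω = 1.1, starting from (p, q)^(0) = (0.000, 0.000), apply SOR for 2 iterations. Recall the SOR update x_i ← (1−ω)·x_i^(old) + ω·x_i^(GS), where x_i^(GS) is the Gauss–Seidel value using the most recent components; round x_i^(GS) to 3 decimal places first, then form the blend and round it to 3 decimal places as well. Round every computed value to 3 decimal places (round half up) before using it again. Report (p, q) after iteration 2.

Iteration 1:
  p: GS value = (-1 - (3)·0.000) / (5) = -0.200;  p ← (1−ω)·0.000 + ω·-0.200 = -0.220
  q: GS value = (12 - (2)·-0.220) / (-6) = -2.073;  q ← (1−ω)·0.000 + ω·-2.073 = -2.280
Iteration 2:
  p: GS value = (-1 - (3)·-2.280) / (5) = 1.168;  p ← (1−ω)·-0.220 + ω·1.168 = 1.307
  q: GS value = (12 - (2)·1.307) / (-6) = -1.564;  q ← (1−ω)·-2.280 + ω·-1.564 = -1.492

(1.307, -1.492)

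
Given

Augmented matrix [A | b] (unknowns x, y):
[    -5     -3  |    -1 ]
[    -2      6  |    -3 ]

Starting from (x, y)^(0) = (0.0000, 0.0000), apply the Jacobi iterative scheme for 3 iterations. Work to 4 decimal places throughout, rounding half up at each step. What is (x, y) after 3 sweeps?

(0.4600, -0.3333)

Iteration 1:
  x = (-1 - (-3)·0.0000) / (-5) = 0.2000
  y = (-3 - (-2)·0.0000) / (6) = -0.5000
Iteration 2:
  x = (-1 - (-3)·-0.5000) / (-5) = 0.5000
  y = (-3 - (-2)·0.2000) / (6) = -0.4333
Iteration 3:
  x = (-1 - (-3)·-0.4333) / (-5) = 0.4600
  y = (-3 - (-2)·0.5000) / (6) = -0.3333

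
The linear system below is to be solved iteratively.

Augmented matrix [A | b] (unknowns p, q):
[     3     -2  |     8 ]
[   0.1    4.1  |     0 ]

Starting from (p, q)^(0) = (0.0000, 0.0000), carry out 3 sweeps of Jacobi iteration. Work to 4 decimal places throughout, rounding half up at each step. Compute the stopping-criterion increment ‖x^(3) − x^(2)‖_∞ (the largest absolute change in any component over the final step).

Iteration 1:
  p = (8 - (-2)·0.0000) / (3) = 2.6667
  q = (0 - (0.1)·0.0000) / (4.1) = 0.0000
Iteration 2:
  p = (8 - (-2)·0.0000) / (3) = 2.6667
  q = (0 - (0.1)·2.6667) / (4.1) = -0.0650
Iteration 3:
  p = (8 - (-2)·-0.0650) / (3) = 2.6233
  q = (0 - (0.1)·2.6667) / (4.1) = -0.0650
Change: (-0.0434, 0.0000) → max |·| = 0.0434

0.0434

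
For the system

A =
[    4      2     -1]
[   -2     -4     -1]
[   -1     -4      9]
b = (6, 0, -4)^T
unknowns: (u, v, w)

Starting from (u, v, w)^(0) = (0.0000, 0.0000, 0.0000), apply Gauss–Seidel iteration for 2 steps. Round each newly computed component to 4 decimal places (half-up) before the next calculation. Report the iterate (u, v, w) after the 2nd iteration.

Iteration 1:
  u = (6 - (2)·0.0000 - (-1)·0.0000) / (4) = 1.5000
  v = (0 - (-2)·1.5000 - (-1)·0.0000) / (-4) = -0.7500
  w = (-4 - (-1)·1.5000 - (-4)·-0.7500) / (9) = -0.6111
Iteration 2:
  u = (6 - (2)·-0.7500 - (-1)·-0.6111) / (4) = 1.7222
  v = (0 - (-2)·1.7222 - (-1)·-0.6111) / (-4) = -0.7083
  w = (-4 - (-1)·1.7222 - (-4)·-0.7083) / (9) = -0.5679

(1.7222, -0.7083, -0.5679)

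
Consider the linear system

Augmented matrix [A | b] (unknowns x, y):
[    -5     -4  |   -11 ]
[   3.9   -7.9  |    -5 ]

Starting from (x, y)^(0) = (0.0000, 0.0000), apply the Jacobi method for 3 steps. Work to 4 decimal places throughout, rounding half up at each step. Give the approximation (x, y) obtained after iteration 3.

Iteration 1:
  x = (-11 - (-4)·0.0000) / (-5) = 2.2000
  y = (-5 - (3.9)·0.0000) / (-7.9) = 0.6329
Iteration 2:
  x = (-11 - (-4)·0.6329) / (-5) = 1.6937
  y = (-5 - (3.9)·2.2000) / (-7.9) = 1.7190
Iteration 3:
  x = (-11 - (-4)·1.7190) / (-5) = 0.8248
  y = (-5 - (3.9)·1.6937) / (-7.9) = 1.4690

(0.8248, 1.4690)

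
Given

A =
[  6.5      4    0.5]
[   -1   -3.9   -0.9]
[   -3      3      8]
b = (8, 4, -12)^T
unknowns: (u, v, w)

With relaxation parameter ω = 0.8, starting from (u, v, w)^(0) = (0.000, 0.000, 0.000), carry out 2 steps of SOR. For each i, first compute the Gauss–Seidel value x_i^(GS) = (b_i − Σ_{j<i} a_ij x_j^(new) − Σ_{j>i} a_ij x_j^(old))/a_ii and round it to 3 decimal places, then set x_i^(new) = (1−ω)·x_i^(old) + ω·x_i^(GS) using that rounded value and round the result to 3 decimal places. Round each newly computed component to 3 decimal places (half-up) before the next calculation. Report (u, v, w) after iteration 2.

Iteration 1:
  u: GS value = (8 - (4)·0.000 - (0.5)·0.000) / (6.5) = 1.231;  u ← (1−ω)·0.000 + ω·1.231 = 0.985
  v: GS value = (4 - (-1)·0.985 - (-0.9)·0.000) / (-3.9) = -1.278;  v ← (1−ω)·0.000 + ω·-1.278 = -1.022
  w: GS value = (-12 - (-3)·0.985 - (3)·-1.022) / (8) = -0.747;  w ← (1−ω)·0.000 + ω·-0.747 = -0.598
Iteration 2:
  u: GS value = (8 - (4)·-1.022 - (0.5)·-0.598) / (6.5) = 1.906;  u ← (1−ω)·0.985 + ω·1.906 = 1.722
  v: GS value = (4 - (-1)·1.722 - (-0.9)·-0.598) / (-3.9) = -1.329;  v ← (1−ω)·-1.022 + ω·-1.329 = -1.268
  w: GS value = (-12 - (-3)·1.722 - (3)·-1.268) / (8) = -0.379;  w ← (1−ω)·-0.598 + ω·-0.379 = -0.423

(1.722, -1.268, -0.423)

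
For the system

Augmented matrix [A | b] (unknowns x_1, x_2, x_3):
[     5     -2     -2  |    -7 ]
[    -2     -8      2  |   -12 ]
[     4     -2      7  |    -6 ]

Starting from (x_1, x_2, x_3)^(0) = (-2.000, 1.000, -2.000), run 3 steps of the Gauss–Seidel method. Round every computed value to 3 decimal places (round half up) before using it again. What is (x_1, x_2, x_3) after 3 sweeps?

Iteration 1:
  x_1 = (-7 - (-2)·1.000 - (-2)·-2.000) / (5) = -1.800
  x_2 = (-12 - (-2)·-1.800 - (2)·-2.000) / (-8) = 1.450
  x_3 = (-6 - (4)·-1.800 - (-2)·1.450) / (7) = 0.586
Iteration 2:
  x_1 = (-7 - (-2)·1.450 - (-2)·0.586) / (5) = -0.586
  x_2 = (-12 - (-2)·-0.586 - (2)·0.586) / (-8) = 1.793
  x_3 = (-6 - (4)·-0.586 - (-2)·1.793) / (7) = -0.010
Iteration 3:
  x_1 = (-7 - (-2)·1.793 - (-2)·-0.010) / (5) = -0.687
  x_2 = (-12 - (-2)·-0.687 - (2)·-0.010) / (-8) = 1.669
  x_3 = (-6 - (4)·-0.687 - (-2)·1.669) / (7) = 0.012

(-0.687, 1.669, 0.012)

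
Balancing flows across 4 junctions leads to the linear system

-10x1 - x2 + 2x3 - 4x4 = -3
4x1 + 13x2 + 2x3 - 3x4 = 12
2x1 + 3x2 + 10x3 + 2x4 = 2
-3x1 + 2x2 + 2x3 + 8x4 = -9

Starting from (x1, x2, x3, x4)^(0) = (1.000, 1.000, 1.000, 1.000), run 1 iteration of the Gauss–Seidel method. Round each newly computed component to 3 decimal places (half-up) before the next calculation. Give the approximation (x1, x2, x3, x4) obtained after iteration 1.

Iteration 1:
  x1 = (-3 - (-1)·1.000 - (2)·1.000 - (-4)·1.000) / (-10) = 0.000
  x2 = (12 - (4)·0.000 - (2)·1.000 - (-3)·1.000) / (13) = 1.000
  x3 = (2 - (2)·0.000 - (3)·1.000 - (2)·1.000) / (10) = -0.300
  x4 = (-9 - (-3)·0.000 - (2)·1.000 - (2)·-0.300) / (8) = -1.300

(0.000, 1.000, -0.300, -1.300)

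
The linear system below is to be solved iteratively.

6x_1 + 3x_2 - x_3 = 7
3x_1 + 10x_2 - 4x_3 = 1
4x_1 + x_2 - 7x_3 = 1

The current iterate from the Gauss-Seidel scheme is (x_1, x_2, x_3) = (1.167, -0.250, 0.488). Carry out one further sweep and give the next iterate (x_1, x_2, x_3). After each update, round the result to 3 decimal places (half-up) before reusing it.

(1.373, -0.117, 0.625)

One sweep:
  x_1 = (7 - (3)·-0.250 - (-1)·0.488) / (6) = 1.373
  x_2 = (1 - (3)·1.373 - (-4)·0.488) / (10) = -0.117
  x_3 = (1 - (4)·1.373 - (1)·-0.117) / (-7) = 0.625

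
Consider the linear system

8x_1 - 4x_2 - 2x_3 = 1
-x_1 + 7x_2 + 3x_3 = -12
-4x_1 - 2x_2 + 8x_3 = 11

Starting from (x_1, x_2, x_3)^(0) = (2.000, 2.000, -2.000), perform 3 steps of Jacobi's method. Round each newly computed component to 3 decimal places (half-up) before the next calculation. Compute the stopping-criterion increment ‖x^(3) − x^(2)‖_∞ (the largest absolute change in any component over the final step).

1.475

Iteration 1:
  x_1 = (1 - (-4)·2.000 - (-2)·-2.000) / (8) = 0.625
  x_2 = (-12 - (-1)·2.000 - (3)·-2.000) / (7) = -0.571
  x_3 = (11 - (-4)·2.000 - (-2)·2.000) / (8) = 2.875
Iteration 2:
  x_1 = (1 - (-4)·-0.571 - (-2)·2.875) / (8) = 0.558
  x_2 = (-12 - (-1)·0.625 - (3)·2.875) / (7) = -2.857
  x_3 = (11 - (-4)·0.625 - (-2)·-0.571) / (8) = 1.545
Iteration 3:
  x_1 = (1 - (-4)·-2.857 - (-2)·1.545) / (8) = -0.917
  x_2 = (-12 - (-1)·0.558 - (3)·1.545) / (7) = -2.297
  x_3 = (11 - (-4)·0.558 - (-2)·-2.857) / (8) = 0.940
Change: (-1.475, 0.560, -0.605) → max |·| = 1.475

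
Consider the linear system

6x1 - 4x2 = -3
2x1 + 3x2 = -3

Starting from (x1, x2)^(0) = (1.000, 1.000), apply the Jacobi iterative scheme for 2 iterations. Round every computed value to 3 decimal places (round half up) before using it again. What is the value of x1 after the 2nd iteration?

Iteration 1:
  x1 = (-3 - (-4)·1.000) / (6) = 0.167
  x2 = (-3 - (2)·1.000) / (3) = -1.667
Iteration 2:
  x1 = (-3 - (-4)·-1.667) / (6) = -1.611
  x2 = (-3 - (2)·0.167) / (3) = -1.111

-1.611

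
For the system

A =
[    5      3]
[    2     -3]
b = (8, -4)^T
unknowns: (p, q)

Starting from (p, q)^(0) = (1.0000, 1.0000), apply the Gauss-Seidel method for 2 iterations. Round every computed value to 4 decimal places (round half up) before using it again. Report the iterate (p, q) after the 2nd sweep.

(0.4000, 1.6000)

Iteration 1:
  p = (8 - (3)·1.0000) / (5) = 1.0000
  q = (-4 - (2)·1.0000) / (-3) = 2.0000
Iteration 2:
  p = (8 - (3)·2.0000) / (5) = 0.4000
  q = (-4 - (2)·0.4000) / (-3) = 1.6000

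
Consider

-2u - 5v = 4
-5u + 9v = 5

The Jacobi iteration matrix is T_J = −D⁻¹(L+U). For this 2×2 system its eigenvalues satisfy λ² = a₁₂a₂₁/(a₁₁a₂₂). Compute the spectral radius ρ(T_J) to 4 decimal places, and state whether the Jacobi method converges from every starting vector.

1.1785

a₁₂a₂₁/(a₁₁a₂₂) = (-5)·(-5) / ((-2)·(9)) = -1.388889
ρ = √|-1.388889| = √1.388889 = 1.1785
ρ > 1, so Jacobi diverges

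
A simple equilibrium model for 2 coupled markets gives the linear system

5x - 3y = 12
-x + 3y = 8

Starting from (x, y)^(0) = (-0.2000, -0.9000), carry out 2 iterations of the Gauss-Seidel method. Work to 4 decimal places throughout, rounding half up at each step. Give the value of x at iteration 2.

4.3720

Iteration 1:
  x = (12 - (-3)·-0.9000) / (5) = 1.8600
  y = (8 - (-1)·1.8600) / (3) = 3.2867
Iteration 2:
  x = (12 - (-3)·3.2867) / (5) = 4.3720
  y = (8 - (-1)·4.3720) / (3) = 4.1240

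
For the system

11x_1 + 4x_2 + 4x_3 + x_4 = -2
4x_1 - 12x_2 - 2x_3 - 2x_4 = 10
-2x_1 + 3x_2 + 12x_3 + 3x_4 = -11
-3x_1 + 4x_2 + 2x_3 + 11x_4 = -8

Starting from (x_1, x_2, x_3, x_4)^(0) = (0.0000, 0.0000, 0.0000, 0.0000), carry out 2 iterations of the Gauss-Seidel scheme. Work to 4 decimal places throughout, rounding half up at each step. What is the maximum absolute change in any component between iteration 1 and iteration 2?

Iteration 1:
  x_1 = (-2 - (4)·0.0000 - (4)·0.0000 - (1)·0.0000) / (11) = -0.1818
  x_2 = (10 - (4)·-0.1818 - (-2)·0.0000 - (-2)·0.0000) / (-12) = -0.8939
  x_3 = (-11 - (-2)·-0.1818 - (3)·-0.8939 - (3)·0.0000) / (12) = -0.7235
  x_4 = (-8 - (-3)·-0.1818 - (4)·-0.8939 - (2)·-0.7235) / (11) = -0.3203
Iteration 2:
  x_1 = (-2 - (4)·-0.8939 - (4)·-0.7235 - (1)·-0.3203) / (11) = 0.4354
  x_2 = (10 - (4)·0.4354 - (-2)·-0.7235 - (-2)·-0.3203) / (-12) = -0.5142
  x_3 = (-11 - (-2)·0.4354 - (3)·-0.5142 - (3)·-0.3203) / (12) = -0.6355
  x_4 = (-8 - (-3)·0.4354 - (4)·-0.5142 - (2)·-0.6355) / (11) = -0.3060
Change: (0.6172, 0.3797, 0.0880, 0.0143) → max |·| = 0.6172

0.6172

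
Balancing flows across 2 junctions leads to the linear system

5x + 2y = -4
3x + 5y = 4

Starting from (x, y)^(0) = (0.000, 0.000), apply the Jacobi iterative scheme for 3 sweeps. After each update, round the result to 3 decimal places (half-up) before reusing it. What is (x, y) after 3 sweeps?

Iteration 1:
  x = (-4 - (2)·0.000) / (5) = -0.800
  y = (4 - (3)·0.000) / (5) = 0.800
Iteration 2:
  x = (-4 - (2)·0.800) / (5) = -1.120
  y = (4 - (3)·-0.800) / (5) = 1.280
Iteration 3:
  x = (-4 - (2)·1.280) / (5) = -1.312
  y = (4 - (3)·-1.120) / (5) = 1.472

(-1.312, 1.472)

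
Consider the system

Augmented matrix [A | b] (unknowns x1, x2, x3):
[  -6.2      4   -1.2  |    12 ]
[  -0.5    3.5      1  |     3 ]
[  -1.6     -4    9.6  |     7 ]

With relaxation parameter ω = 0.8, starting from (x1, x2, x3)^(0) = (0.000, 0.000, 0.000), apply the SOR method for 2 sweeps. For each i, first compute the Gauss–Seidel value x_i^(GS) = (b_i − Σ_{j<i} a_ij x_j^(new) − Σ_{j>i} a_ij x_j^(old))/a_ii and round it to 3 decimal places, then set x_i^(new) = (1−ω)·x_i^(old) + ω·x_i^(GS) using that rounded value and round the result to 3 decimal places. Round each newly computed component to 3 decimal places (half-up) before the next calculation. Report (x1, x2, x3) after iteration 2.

Iteration 1:
  x1: GS value = (12 - (4)·0.000 - (-1.2)·0.000) / (-6.2) = -1.935;  x1 ← (1−ω)·0.000 + ω·-1.935 = -1.548
  x2: GS value = (3 - (-0.5)·-1.548 - (1)·0.000) / (3.5) = 0.636;  x2 ← (1−ω)·0.000 + ω·0.636 = 0.509
  x3: GS value = (7 - (-1.6)·-1.548 - (-4)·0.509) / (9.6) = 0.683;  x3 ← (1−ω)·0.000 + ω·0.683 = 0.546
Iteration 2:
  x1: GS value = (12 - (4)·0.509 - (-1.2)·0.546) / (-6.2) = -1.713;  x1 ← (1−ω)·-1.548 + ω·-1.713 = -1.680
  x2: GS value = (3 - (-0.5)·-1.680 - (1)·0.546) / (3.5) = 0.461;  x2 ← (1−ω)·0.509 + ω·0.461 = 0.471
  x3: GS value = (7 - (-1.6)·-1.680 - (-4)·0.471) / (9.6) = 0.645;  x3 ← (1−ω)·0.546 + ω·0.645 = 0.625

(-1.680, 0.471, 0.625)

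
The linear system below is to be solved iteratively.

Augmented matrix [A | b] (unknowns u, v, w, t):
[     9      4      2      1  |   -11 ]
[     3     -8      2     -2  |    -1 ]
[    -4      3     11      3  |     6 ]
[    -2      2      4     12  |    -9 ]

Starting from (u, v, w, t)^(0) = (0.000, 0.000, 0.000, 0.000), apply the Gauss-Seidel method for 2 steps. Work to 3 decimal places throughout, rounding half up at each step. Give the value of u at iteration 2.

Iteration 1:
  u = (-11 - (4)·0.000 - (2)·0.000 - (1)·0.000) / (9) = -1.222
  v = (-1 - (3)·-1.222 - (2)·0.000 - (-2)·0.000) / (-8) = -0.333
  w = (6 - (-4)·-1.222 - (3)·-0.333 - (3)·0.000) / (11) = 0.192
  t = (-9 - (-2)·-1.222 - (2)·-0.333 - (4)·0.192) / (12) = -0.962
Iteration 2:
  u = (-11 - (4)·-0.333 - (2)·0.192 - (1)·-0.962) / (9) = -1.010
  v = (-1 - (3)·-1.010 - (2)·0.192 - (-2)·-0.962) / (-8) = 0.035
  w = (6 - (-4)·-1.010 - (3)·0.035 - (3)·-0.962) / (11) = 0.431
  t = (-9 - (-2)·-1.010 - (2)·0.035 - (4)·0.431) / (12) = -1.068

-1.010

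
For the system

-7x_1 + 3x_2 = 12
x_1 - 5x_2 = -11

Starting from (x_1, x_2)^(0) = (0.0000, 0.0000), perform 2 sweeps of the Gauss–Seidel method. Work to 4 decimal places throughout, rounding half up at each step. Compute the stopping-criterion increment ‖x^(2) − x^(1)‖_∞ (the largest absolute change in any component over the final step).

Iteration 1:
  x_1 = (12 - (3)·0.0000) / (-7) = -1.7143
  x_2 = (-11 - (1)·-1.7143) / (-5) = 1.8571
Iteration 2:
  x_1 = (12 - (3)·1.8571) / (-7) = -0.9184
  x_2 = (-11 - (1)·-0.9184) / (-5) = 2.0163
Change: (0.7959, 0.1592) → max |·| = 0.7959

0.7959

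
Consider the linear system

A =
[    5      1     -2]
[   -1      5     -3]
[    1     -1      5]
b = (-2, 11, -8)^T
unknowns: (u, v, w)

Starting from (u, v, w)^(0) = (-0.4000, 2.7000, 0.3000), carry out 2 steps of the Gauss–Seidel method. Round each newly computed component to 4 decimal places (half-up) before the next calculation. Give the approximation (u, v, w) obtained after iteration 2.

Iteration 1:
  u = (-2 - (1)·2.7000 - (-2)·0.3000) / (5) = -0.8200
  v = (11 - (-1)·-0.8200 - (-3)·0.3000) / (5) = 2.2160
  w = (-8 - (1)·-0.8200 - (-1)·2.2160) / (5) = -0.9928
Iteration 2:
  u = (-2 - (1)·2.2160 - (-2)·-0.9928) / (5) = -1.2403
  v = (11 - (-1)·-1.2403 - (-3)·-0.9928) / (5) = 1.3563
  w = (-8 - (1)·-1.2403 - (-1)·1.3563) / (5) = -1.0807

(-1.2403, 1.3563, -1.0807)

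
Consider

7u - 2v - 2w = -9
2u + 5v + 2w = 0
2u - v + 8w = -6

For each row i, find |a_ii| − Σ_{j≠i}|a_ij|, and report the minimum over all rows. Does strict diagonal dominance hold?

row 1: |7| − (2+2) = 3
row 2: |5| − (2+2) = 1
row 3: |8| − (2+1) = 5
minimum over rows = 1 → strictly diagonally dominant (convergence guaranteed)

1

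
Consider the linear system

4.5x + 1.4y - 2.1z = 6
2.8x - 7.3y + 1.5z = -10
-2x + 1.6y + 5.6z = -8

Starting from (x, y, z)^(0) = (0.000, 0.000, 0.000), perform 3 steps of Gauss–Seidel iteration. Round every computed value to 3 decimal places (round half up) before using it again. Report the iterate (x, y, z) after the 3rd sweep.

Iteration 1:
  x = (6 - (1.4)·0.000 - (-2.1)·0.000) / (4.5) = 1.333
  y = (-10 - (2.8)·1.333 - (1.5)·0.000) / (-7.3) = 1.881
  z = (-8 - (-2)·1.333 - (1.6)·1.881) / (5.6) = -1.490
Iteration 2:
  x = (6 - (1.4)·1.881 - (-2.1)·-1.490) / (4.5) = 0.053
  y = (-10 - (2.8)·0.053 - (1.5)·-1.490) / (-7.3) = 1.084
  z = (-8 - (-2)·0.053 - (1.6)·1.084) / (5.6) = -1.719
Iteration 3:
  x = (6 - (1.4)·1.084 - (-2.1)·-1.719) / (4.5) = 0.194
  y = (-10 - (2.8)·0.194 - (1.5)·-1.719) / (-7.3) = 1.091
  z = (-8 - (-2)·0.194 - (1.6)·1.091) / (5.6) = -1.671

(0.194, 1.091, -1.671)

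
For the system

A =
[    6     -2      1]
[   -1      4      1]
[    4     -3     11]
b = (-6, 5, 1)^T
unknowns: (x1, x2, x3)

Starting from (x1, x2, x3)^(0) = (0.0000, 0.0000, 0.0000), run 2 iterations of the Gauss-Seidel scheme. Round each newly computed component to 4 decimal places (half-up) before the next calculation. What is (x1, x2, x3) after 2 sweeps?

(-0.7879, 0.8712, 0.6150)

Iteration 1:
  x1 = (-6 - (-2)·0.0000 - (1)·0.0000) / (6) = -1.0000
  x2 = (5 - (-1)·-1.0000 - (1)·0.0000) / (4) = 1.0000
  x3 = (1 - (4)·-1.0000 - (-3)·1.0000) / (11) = 0.7273
Iteration 2:
  x1 = (-6 - (-2)·1.0000 - (1)·0.7273) / (6) = -0.7879
  x2 = (5 - (-1)·-0.7879 - (1)·0.7273) / (4) = 0.8712
  x3 = (1 - (4)·-0.7879 - (-3)·0.8712) / (11) = 0.6150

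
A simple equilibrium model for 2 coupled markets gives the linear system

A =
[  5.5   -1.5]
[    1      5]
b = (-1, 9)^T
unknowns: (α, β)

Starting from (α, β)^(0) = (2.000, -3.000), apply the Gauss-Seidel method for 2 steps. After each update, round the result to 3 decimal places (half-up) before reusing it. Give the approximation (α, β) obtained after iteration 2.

(0.364, 1.727)

Iteration 1:
  α = (-1 - (-1.5)·-3.000) / (5.5) = -1.000
  β = (9 - (1)·-1.000) / (5) = 2.000
Iteration 2:
  α = (-1 - (-1.5)·2.000) / (5.5) = 0.364
  β = (9 - (1)·0.364) / (5) = 1.727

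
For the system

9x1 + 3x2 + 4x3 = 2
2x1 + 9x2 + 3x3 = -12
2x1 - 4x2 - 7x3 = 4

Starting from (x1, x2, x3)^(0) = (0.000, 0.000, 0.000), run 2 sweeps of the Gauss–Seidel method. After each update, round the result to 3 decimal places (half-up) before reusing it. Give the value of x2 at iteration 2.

Iteration 1:
  x1 = (2 - (3)·0.000 - (4)·0.000) / (9) = 0.222
  x2 = (-12 - (2)·0.222 - (3)·0.000) / (9) = -1.383
  x3 = (4 - (2)·0.222 - (-4)·-1.383) / (-7) = 0.282
Iteration 2:
  x1 = (2 - (3)·-1.383 - (4)·0.282) / (9) = 0.558
  x2 = (-12 - (2)·0.558 - (3)·0.282) / (9) = -1.551
  x3 = (4 - (2)·0.558 - (-4)·-1.551) / (-7) = 0.474

-1.551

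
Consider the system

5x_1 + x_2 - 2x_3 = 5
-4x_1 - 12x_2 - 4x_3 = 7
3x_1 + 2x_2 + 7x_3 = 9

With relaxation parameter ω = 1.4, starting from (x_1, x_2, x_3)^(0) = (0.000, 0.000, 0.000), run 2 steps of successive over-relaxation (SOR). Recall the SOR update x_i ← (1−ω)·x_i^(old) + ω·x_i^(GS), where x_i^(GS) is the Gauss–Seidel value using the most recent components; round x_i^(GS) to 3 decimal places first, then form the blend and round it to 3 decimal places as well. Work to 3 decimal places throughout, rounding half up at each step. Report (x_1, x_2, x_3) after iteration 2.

(2.118, -1.939, 0.686)

Iteration 1:
  x_1: GS value = (5 - (1)·0.000 - (-2)·0.000) / (5) = 1.000;  x_1 ← (1−ω)·0.000 + ω·1.000 = 1.400
  x_2: GS value = (7 - (-4)·1.400 - (-4)·0.000) / (-12) = -1.050;  x_2 ← (1−ω)·0.000 + ω·-1.050 = -1.470
  x_3: GS value = (9 - (3)·1.400 - (2)·-1.470) / (7) = 1.106;  x_3 ← (1−ω)·0.000 + ω·1.106 = 1.548
Iteration 2:
  x_1: GS value = (5 - (1)·-1.470 - (-2)·1.548) / (5) = 1.913;  x_1 ← (1−ω)·1.400 + ω·1.913 = 2.118
  x_2: GS value = (7 - (-4)·2.118 - (-4)·1.548) / (-12) = -1.805;  x_2 ← (1−ω)·-1.470 + ω·-1.805 = -1.939
  x_3: GS value = (9 - (3)·2.118 - (2)·-1.939) / (7) = 0.932;  x_3 ← (1−ω)·1.548 + ω·0.932 = 0.686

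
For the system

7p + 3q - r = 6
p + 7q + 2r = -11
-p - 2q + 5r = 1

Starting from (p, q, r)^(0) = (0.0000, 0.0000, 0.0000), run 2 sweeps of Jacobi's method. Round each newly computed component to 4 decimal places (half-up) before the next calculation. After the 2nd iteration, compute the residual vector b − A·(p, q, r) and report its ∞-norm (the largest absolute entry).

Iteration 1:
  p = (6 - (3)·0.0000 - (-1)·0.0000) / (7) = 0.8571
  q = (-11 - (1)·0.0000 - (2)·0.0000) / (7) = -1.5714
  r = (1 - (-1)·0.0000 - (-2)·0.0000) / (5) = 0.2000
Iteration 2:
  p = (6 - (3)·-1.5714 - (-1)·0.2000) / (7) = 1.5592
  q = (-11 - (1)·0.8571 - (2)·0.2000) / (7) = -1.7510
  r = (1 - (-1)·0.8571 - (-2)·-1.5714) / (5) = -0.2571
Residual b − A·x = (0.0815, 0.2120, 0.3427); ∞-norm = 0.3427

0.3427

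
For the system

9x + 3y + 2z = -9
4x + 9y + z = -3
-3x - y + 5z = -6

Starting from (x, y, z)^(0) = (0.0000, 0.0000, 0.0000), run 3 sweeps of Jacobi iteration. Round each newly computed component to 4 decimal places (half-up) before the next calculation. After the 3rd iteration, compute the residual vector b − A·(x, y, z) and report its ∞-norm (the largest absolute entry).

Iteration 1:
  x = (-9 - (3)·0.0000 - (2)·0.0000) / (9) = -1.0000
  y = (-3 - (4)·0.0000 - (1)·0.0000) / (9) = -0.3333
  z = (-6 - (-3)·0.0000 - (-1)·0.0000) / (5) = -1.2000
Iteration 2:
  x = (-9 - (3)·-0.3333 - (2)·-1.2000) / (9) = -0.6222
  y = (-3 - (4)·-1.0000 - (1)·-1.2000) / (9) = 0.2444
  z = (-6 - (-3)·-1.0000 - (-1)·-0.3333) / (5) = -1.8667
Iteration 3:
  x = (-9 - (3)·0.2444 - (2)·-1.8667) / (9) = -0.6666
  y = (-3 - (4)·-0.6222 - (1)·-1.8667) / (9) = 0.1506
  z = (-6 - (-3)·-0.6222 - (-1)·0.2444) / (5) = -1.5244
Residual b − A·x = (-0.4036, -0.1646, -0.2272); ∞-norm = 0.4036

0.4036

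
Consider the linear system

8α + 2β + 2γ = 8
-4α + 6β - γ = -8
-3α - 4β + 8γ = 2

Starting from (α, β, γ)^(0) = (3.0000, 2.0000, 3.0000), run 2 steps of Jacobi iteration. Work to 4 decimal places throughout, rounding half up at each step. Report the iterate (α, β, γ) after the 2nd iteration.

Iteration 1:
  α = (8 - (2)·2.0000 - (2)·3.0000) / (8) = -0.2500
  β = (-8 - (-4)·3.0000 - (-1)·3.0000) / (6) = 1.1667
  γ = (2 - (-3)·3.0000 - (-4)·2.0000) / (8) = 2.3750
Iteration 2:
  α = (8 - (2)·1.1667 - (2)·2.3750) / (8) = 0.1146
  β = (-8 - (-4)·-0.2500 - (-1)·2.3750) / (6) = -1.1042
  γ = (2 - (-3)·-0.2500 - (-4)·1.1667) / (8) = 0.7396

(0.1146, -1.1042, 0.7396)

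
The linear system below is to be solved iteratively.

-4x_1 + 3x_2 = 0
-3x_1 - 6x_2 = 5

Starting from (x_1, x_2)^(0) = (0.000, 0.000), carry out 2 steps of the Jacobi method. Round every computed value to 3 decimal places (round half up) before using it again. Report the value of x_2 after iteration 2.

-0.833

Iteration 1:
  x_1 = (0 - (3)·0.000) / (-4) = 0.000
  x_2 = (5 - (-3)·0.000) / (-6) = -0.833
Iteration 2:
  x_1 = (0 - (3)·-0.833) / (-4) = -0.625
  x_2 = (5 - (-3)·0.000) / (-6) = -0.833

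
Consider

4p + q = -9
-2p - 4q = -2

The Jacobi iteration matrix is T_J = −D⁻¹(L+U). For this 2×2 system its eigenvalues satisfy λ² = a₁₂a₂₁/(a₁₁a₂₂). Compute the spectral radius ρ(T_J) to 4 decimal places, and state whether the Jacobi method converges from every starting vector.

0.3536

a₁₂a₂₁/(a₁₁a₂₂) = (1)·(-2) / ((4)·(-4)) = 0.125000
ρ = √|0.125000| = √0.125000 = 0.3536
ρ < 1, so Jacobi converges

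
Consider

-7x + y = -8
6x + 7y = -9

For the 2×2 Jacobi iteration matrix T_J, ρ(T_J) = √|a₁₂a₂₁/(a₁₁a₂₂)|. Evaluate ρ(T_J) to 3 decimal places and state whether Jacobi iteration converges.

a₁₂a₂₁/(a₁₁a₂₂) = (1)·(6) / ((-7)·(7)) = -0.122449
ρ = √|-0.122449| = √0.122449 = 0.350
ρ < 1, so Jacobi converges

0.350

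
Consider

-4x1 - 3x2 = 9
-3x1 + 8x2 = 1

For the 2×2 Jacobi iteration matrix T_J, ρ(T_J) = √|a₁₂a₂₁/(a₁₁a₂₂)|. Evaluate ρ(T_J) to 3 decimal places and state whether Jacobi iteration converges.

0.530

a₁₂a₂₁/(a₁₁a₂₂) = (-3)·(-3) / ((-4)·(8)) = -0.281250
ρ = √|-0.281250| = √0.281250 = 0.530
ρ < 1, so Jacobi converges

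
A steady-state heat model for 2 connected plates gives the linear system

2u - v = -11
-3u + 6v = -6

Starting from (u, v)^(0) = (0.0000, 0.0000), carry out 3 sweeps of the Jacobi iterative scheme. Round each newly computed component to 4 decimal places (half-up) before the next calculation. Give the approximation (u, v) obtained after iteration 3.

Iteration 1:
  u = (-11 - (-1)·0.0000) / (2) = -5.5000
  v = (-6 - (-3)·0.0000) / (6) = -1.0000
Iteration 2:
  u = (-11 - (-1)·-1.0000) / (2) = -6.0000
  v = (-6 - (-3)·-5.5000) / (6) = -3.7500
Iteration 3:
  u = (-11 - (-1)·-3.7500) / (2) = -7.3750
  v = (-6 - (-3)·-6.0000) / (6) = -4.0000

(-7.3750, -4.0000)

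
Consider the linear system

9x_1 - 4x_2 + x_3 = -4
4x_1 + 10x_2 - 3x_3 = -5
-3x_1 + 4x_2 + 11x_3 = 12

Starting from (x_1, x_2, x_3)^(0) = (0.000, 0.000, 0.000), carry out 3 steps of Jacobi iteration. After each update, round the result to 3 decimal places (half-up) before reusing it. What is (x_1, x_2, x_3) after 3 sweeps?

(-0.570, 0.161, 0.874)

Iteration 1:
  x_1 = (-4 - (-4)·0.000 - (1)·0.000) / (9) = -0.444
  x_2 = (-5 - (4)·0.000 - (-3)·0.000) / (10) = -0.500
  x_3 = (12 - (-3)·0.000 - (4)·0.000) / (11) = 1.091
Iteration 2:
  x_1 = (-4 - (-4)·-0.500 - (1)·1.091) / (9) = -0.788
  x_2 = (-5 - (4)·-0.444 - (-3)·1.091) / (10) = 0.005
  x_3 = (12 - (-3)·-0.444 - (4)·-0.500) / (11) = 1.152
Iteration 3:
  x_1 = (-4 - (-4)·0.005 - (1)·1.152) / (9) = -0.570
  x_2 = (-5 - (4)·-0.788 - (-3)·1.152) / (10) = 0.161
  x_3 = (12 - (-3)·-0.788 - (4)·0.005) / (11) = 0.874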